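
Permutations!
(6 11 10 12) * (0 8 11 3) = (0 8 11 10 12 6 3) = [8, 1, 2, 0, 4, 5, 3, 7, 11, 9, 12, 10, 6]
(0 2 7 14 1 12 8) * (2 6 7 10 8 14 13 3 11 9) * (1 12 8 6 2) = (0 2 10 6 7 13 3 11 9 1 8)(12 14) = [2, 8, 10, 11, 4, 5, 7, 13, 0, 1, 6, 9, 14, 3, 12]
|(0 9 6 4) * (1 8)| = 4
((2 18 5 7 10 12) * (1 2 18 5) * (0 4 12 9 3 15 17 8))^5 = ((0 4 12 18 1 2 5 7 10 9 3 15 17 8))^5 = (0 2 3 4 5 15 12 7 17 18 10 8 1 9)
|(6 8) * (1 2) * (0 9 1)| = |(0 9 1 2)(6 8)| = 4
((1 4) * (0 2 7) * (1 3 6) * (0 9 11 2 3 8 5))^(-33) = (0 6 4 5 3 1 8)(2 11 9 7)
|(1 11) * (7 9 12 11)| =|(1 7 9 12 11)| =5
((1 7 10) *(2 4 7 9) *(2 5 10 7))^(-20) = (10) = ((1 9 5 10)(2 4))^(-20)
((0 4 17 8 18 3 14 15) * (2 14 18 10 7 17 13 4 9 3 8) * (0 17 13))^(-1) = ((0 9 3 18 8 10 7 13 4)(2 14 15 17))^(-1) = (0 4 13 7 10 8 18 3 9)(2 17 15 14)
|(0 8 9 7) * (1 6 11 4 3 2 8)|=|(0 1 6 11 4 3 2 8 9 7)|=10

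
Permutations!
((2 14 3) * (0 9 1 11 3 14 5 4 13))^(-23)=(14)(0 3 13 11 4 1 5 9 2)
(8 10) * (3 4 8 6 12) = (3 4 8 10 6 12) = [0, 1, 2, 4, 8, 5, 12, 7, 10, 9, 6, 11, 3]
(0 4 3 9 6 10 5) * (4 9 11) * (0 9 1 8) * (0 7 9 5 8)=(0 1)(3 11 4)(6 10 8 7 9)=[1, 0, 2, 11, 3, 5, 10, 9, 7, 6, 8, 4]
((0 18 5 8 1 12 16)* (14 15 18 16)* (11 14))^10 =(1 11 15 5)(8 12 14 18)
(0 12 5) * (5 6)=[12, 1, 2, 3, 4, 0, 5, 7, 8, 9, 10, 11, 6]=(0 12 6 5)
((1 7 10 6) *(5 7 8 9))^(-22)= (1 6 10 7 5 9 8)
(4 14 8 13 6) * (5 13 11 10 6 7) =(4 14 8 11 10 6)(5 13 7) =[0, 1, 2, 3, 14, 13, 4, 5, 11, 9, 6, 10, 12, 7, 8]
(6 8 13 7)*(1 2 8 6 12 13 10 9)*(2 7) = (1 7 12 13 2 8 10 9) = [0, 7, 8, 3, 4, 5, 6, 12, 10, 1, 9, 11, 13, 2]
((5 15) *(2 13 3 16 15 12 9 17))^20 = (2 3 15 12 17 13 16 5 9)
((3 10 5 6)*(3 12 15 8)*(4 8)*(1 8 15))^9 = (1 3 5 12 8 10 6)(4 15)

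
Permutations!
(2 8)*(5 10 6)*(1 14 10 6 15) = (1 14 10 15)(2 8)(5 6) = [0, 14, 8, 3, 4, 6, 5, 7, 2, 9, 15, 11, 12, 13, 10, 1]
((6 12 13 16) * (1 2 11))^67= (1 2 11)(6 16 13 12)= ((1 2 11)(6 12 13 16))^67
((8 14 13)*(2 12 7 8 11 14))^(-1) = ((2 12 7 8)(11 14 13))^(-1) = (2 8 7 12)(11 13 14)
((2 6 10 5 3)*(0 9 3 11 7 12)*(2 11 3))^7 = ((0 9 2 6 10 5 3 11 7 12))^7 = (0 11 10 9 7 5 2 12 3 6)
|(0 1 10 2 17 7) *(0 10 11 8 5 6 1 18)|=20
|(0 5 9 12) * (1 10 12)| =6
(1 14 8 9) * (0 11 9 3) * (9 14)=(0 11 14 8 3)(1 9)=[11, 9, 2, 0, 4, 5, 6, 7, 3, 1, 10, 14, 12, 13, 8]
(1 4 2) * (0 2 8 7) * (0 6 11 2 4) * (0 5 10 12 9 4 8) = [8, 5, 1, 3, 0, 10, 11, 6, 7, 4, 12, 2, 9] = (0 8 7 6 11 2 1 5 10 12 9 4)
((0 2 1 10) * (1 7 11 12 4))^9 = ((0 2 7 11 12 4 1 10))^9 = (0 2 7 11 12 4 1 10)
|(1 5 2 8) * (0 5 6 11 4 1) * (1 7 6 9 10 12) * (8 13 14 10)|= 20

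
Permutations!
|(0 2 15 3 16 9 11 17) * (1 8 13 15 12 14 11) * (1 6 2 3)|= 20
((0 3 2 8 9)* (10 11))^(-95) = (10 11)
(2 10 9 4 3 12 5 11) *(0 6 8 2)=[6, 1, 10, 12, 3, 11, 8, 7, 2, 4, 9, 0, 5]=(0 6 8 2 10 9 4 3 12 5 11)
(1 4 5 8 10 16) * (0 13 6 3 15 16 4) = (0 13 6 3 15 16 1)(4 5 8 10) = [13, 0, 2, 15, 5, 8, 3, 7, 10, 9, 4, 11, 12, 6, 14, 16, 1]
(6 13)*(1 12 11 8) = (1 12 11 8)(6 13) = [0, 12, 2, 3, 4, 5, 13, 7, 1, 9, 10, 8, 11, 6]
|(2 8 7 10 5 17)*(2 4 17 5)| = |(2 8 7 10)(4 17)| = 4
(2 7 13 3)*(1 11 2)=(1 11 2 7 13 3)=[0, 11, 7, 1, 4, 5, 6, 13, 8, 9, 10, 2, 12, 3]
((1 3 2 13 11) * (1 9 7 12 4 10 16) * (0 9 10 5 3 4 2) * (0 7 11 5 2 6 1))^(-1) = (0 16 10 11 9)(1 6 12 7 3 5 13 2 4)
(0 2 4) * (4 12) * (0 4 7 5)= (0 2 12 7 5)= [2, 1, 12, 3, 4, 0, 6, 5, 8, 9, 10, 11, 7]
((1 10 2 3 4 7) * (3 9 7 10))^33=((1 3 4 10 2 9 7))^33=(1 9 10 3 7 2 4)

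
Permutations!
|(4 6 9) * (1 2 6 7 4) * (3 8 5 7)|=20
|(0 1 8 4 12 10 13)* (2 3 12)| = 9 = |(0 1 8 4 2 3 12 10 13)|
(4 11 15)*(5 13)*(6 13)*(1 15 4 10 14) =(1 15 10 14)(4 11)(5 6 13) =[0, 15, 2, 3, 11, 6, 13, 7, 8, 9, 14, 4, 12, 5, 1, 10]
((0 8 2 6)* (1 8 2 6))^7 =(0 1 6 2 8)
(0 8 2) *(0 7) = [8, 1, 7, 3, 4, 5, 6, 0, 2] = (0 8 2 7)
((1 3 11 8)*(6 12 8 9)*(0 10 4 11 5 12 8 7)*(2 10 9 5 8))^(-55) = ((0 9 6 2 10 4 11 5 12 7)(1 3 8))^(-55) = (0 4)(1 8 3)(2 12)(5 6)(7 10)(9 11)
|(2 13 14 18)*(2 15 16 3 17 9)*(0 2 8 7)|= |(0 2 13 14 18 15 16 3 17 9 8 7)|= 12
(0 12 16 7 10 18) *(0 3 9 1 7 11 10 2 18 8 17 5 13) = [12, 7, 18, 9, 4, 13, 6, 2, 17, 1, 8, 10, 16, 0, 14, 15, 11, 5, 3] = (0 12 16 11 10 8 17 5 13)(1 7 2 18 3 9)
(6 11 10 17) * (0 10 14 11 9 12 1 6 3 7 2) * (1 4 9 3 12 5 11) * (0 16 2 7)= (0 10 17 12 4 9 5 11 14 1 6 3)(2 16)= [10, 6, 16, 0, 9, 11, 3, 7, 8, 5, 17, 14, 4, 13, 1, 15, 2, 12]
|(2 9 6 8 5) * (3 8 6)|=|(2 9 3 8 5)|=5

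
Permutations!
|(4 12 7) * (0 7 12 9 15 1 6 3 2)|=|(0 7 4 9 15 1 6 3 2)|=9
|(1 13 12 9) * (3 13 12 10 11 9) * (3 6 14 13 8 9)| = 10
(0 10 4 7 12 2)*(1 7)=(0 10 4 1 7 12 2)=[10, 7, 0, 3, 1, 5, 6, 12, 8, 9, 4, 11, 2]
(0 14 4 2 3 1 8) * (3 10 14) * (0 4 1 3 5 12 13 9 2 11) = (0 5 12 13 9 2 10 14 1 8 4 11) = [5, 8, 10, 3, 11, 12, 6, 7, 4, 2, 14, 0, 13, 9, 1]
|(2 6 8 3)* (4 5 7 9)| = |(2 6 8 3)(4 5 7 9)| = 4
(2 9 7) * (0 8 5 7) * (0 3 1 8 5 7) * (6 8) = (0 5)(1 6 8 7 2 9 3) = [5, 6, 9, 1, 4, 0, 8, 2, 7, 3]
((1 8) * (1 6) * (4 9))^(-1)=(1 6 8)(4 9)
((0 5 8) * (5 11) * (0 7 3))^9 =(0 8)(3 5)(7 11)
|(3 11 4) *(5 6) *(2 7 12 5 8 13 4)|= 10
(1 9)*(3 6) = [0, 9, 2, 6, 4, 5, 3, 7, 8, 1] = (1 9)(3 6)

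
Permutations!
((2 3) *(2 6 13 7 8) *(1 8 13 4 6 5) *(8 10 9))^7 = ((1 10 9 8 2 3 5)(4 6)(7 13))^7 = (4 6)(7 13)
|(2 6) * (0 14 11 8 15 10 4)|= |(0 14 11 8 15 10 4)(2 6)|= 14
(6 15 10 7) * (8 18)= (6 15 10 7)(8 18)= [0, 1, 2, 3, 4, 5, 15, 6, 18, 9, 7, 11, 12, 13, 14, 10, 16, 17, 8]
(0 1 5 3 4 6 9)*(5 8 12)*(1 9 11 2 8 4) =(0 9)(1 4 6 11 2 8 12 5 3) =[9, 4, 8, 1, 6, 3, 11, 7, 12, 0, 10, 2, 5]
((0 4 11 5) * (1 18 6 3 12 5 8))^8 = ((0 4 11 8 1 18 6 3 12 5))^8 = (0 12 6 1 11)(3 18 8 4 5)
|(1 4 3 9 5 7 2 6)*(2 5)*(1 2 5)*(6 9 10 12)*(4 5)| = |(1 5 7)(2 9 4 3 10 12 6)| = 21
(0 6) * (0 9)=(0 6 9)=[6, 1, 2, 3, 4, 5, 9, 7, 8, 0]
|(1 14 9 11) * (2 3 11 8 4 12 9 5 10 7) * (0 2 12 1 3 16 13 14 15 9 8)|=|(0 2 16 13 14 5 10 7 12 8 4 1 15 9)(3 11)|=14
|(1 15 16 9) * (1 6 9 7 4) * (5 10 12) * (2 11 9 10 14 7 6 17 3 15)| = |(1 2 11 9 17 3 15 16 6 10 12 5 14 7 4)| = 15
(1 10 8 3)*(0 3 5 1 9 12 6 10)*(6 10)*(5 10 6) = (0 3 9 12 6 5 1)(8 10) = [3, 0, 2, 9, 4, 1, 5, 7, 10, 12, 8, 11, 6]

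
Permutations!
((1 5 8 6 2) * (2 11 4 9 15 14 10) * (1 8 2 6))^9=(1 5 2 8)(4 15 10 11 9 14 6)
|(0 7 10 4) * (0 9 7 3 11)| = 12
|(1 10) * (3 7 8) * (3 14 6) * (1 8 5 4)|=9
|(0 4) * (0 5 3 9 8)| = 6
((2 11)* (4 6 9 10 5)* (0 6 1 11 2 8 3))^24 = (0 5 8 9 1)(3 10 11 6 4)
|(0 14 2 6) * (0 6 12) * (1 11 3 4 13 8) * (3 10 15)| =|(0 14 2 12)(1 11 10 15 3 4 13 8)| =8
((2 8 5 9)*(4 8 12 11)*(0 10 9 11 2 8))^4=((0 10 9 8 5 11 4)(2 12))^4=(12)(0 5 10 11 9 4 8)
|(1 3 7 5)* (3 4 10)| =|(1 4 10 3 7 5)| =6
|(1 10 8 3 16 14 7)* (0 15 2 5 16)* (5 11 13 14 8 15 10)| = |(0 10 15 2 11 13 14 7 1 5 16 8 3)| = 13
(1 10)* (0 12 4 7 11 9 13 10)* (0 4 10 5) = (0 12 10 1 4 7 11 9 13 5) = [12, 4, 2, 3, 7, 0, 6, 11, 8, 13, 1, 9, 10, 5]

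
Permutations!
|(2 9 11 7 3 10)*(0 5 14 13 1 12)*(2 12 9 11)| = 12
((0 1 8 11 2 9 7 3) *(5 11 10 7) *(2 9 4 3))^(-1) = (0 3 4 2 7 10 8 1)(5 9 11)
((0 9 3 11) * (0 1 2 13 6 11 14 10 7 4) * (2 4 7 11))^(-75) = ((0 9 3 14 10 11 1 4)(2 13 6))^(-75) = (0 11 3 4 10 9 1 14)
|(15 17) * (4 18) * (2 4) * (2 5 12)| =10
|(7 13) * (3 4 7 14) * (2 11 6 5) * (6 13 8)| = 10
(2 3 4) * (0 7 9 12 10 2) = [7, 1, 3, 4, 0, 5, 6, 9, 8, 12, 2, 11, 10] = (0 7 9 12 10 2 3 4)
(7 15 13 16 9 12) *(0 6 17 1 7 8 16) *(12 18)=(0 6 17 1 7 15 13)(8 16 9 18 12)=[6, 7, 2, 3, 4, 5, 17, 15, 16, 18, 10, 11, 8, 0, 14, 13, 9, 1, 12]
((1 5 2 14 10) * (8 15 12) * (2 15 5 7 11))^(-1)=((1 7 11 2 14 10)(5 15 12 8))^(-1)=(1 10 14 2 11 7)(5 8 12 15)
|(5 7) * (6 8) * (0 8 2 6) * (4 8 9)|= 4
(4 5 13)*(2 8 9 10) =(2 8 9 10)(4 5 13) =[0, 1, 8, 3, 5, 13, 6, 7, 9, 10, 2, 11, 12, 4]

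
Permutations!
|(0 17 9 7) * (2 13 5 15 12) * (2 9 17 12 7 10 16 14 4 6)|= 13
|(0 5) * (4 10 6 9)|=4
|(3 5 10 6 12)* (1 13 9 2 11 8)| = 30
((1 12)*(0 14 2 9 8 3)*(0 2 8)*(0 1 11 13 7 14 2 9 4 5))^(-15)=(0 2 4 5)(1 13 8)(3 12 7)(9 11 14)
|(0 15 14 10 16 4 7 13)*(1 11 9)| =|(0 15 14 10 16 4 7 13)(1 11 9)| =24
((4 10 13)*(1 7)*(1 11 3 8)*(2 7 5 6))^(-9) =(13)(1 8 3 11 7 2 6 5) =((1 5 6 2 7 11 3 8)(4 10 13))^(-9)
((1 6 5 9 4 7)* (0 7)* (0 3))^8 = (9)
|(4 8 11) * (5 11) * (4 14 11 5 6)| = |(4 8 6)(11 14)| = 6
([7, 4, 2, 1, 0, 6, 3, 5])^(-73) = [3, 5, 2, 7, 6, 4, 0, 1]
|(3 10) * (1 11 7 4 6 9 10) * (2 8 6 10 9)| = 6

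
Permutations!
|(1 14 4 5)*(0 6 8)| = |(0 6 8)(1 14 4 5)| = 12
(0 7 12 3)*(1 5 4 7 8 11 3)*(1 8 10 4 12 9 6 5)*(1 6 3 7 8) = [10, 6, 2, 0, 8, 12, 5, 9, 11, 3, 4, 7, 1] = (0 10 4 8 11 7 9 3)(1 6 5 12)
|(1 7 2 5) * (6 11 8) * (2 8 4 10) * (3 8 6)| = 8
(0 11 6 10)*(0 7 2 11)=[0, 1, 11, 3, 4, 5, 10, 2, 8, 9, 7, 6]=(2 11 6 10 7)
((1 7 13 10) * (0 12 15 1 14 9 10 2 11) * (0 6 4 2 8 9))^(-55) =(0 13)(1 10)(2 11 6 4)(7 14)(8 12)(9 15)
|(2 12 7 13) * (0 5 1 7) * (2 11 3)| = 9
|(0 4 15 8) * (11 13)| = 4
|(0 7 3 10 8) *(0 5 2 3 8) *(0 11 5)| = 15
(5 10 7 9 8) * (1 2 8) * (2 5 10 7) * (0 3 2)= (0 3 2 8 10)(1 5 7 9)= [3, 5, 8, 2, 4, 7, 6, 9, 10, 1, 0]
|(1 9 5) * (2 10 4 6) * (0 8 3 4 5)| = 10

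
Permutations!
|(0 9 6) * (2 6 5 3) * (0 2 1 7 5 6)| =4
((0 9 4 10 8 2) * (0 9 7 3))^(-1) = (0 3 7)(2 8 10 4 9) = ((0 7 3)(2 9 4 10 8))^(-1)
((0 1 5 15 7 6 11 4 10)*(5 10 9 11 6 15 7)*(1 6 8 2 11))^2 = (0 8 11 9 10 6 2 4 1)(5 15 7)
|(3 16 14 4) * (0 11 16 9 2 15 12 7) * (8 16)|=12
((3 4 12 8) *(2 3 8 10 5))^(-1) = (2 5 10 12 4 3)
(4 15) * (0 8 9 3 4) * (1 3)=(0 8 9 1 3 4 15)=[8, 3, 2, 4, 15, 5, 6, 7, 9, 1, 10, 11, 12, 13, 14, 0]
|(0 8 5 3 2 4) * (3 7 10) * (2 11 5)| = |(0 8 2 4)(3 11 5 7 10)| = 20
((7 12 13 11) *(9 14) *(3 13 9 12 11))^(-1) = ((3 13)(7 11)(9 14 12))^(-1) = (3 13)(7 11)(9 12 14)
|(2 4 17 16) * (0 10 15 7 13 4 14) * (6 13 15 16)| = 20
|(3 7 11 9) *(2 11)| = 5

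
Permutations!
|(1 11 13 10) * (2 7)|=|(1 11 13 10)(2 7)|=4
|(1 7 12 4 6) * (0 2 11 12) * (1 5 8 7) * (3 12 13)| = |(0 2 11 13 3 12 4 6 5 8 7)| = 11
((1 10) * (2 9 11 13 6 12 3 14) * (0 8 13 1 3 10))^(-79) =((0 8 13 6 12 10 3 14 2 9 11 1))^(-79) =(0 10 11 6 2 8 3 1 12 9 13 14)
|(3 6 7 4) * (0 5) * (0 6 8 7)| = |(0 5 6)(3 8 7 4)| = 12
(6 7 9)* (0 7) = [7, 1, 2, 3, 4, 5, 0, 9, 8, 6] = (0 7 9 6)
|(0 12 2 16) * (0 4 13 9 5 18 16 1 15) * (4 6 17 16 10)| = 30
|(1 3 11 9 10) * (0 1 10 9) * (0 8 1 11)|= 5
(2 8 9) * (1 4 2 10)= [0, 4, 8, 3, 2, 5, 6, 7, 9, 10, 1]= (1 4 2 8 9 10)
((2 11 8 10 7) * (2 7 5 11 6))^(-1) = (2 6)(5 10 8 11)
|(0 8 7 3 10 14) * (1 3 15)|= 8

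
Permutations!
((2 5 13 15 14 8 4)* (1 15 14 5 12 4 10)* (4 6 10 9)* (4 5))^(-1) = (1 10 6 12 2 4 15)(5 9 8 14 13)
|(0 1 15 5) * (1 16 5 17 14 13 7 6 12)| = |(0 16 5)(1 15 17 14 13 7 6 12)| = 24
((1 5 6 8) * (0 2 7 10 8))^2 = (0 7 8 5)(1 6 2 10)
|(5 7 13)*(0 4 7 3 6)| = 7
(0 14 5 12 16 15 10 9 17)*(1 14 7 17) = (0 7 17)(1 14 5 12 16 15 10 9) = [7, 14, 2, 3, 4, 12, 6, 17, 8, 1, 9, 11, 16, 13, 5, 10, 15, 0]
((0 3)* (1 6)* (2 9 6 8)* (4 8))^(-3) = (0 3)(1 2)(4 9)(6 8)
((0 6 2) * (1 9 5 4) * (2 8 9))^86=(0 1 5 8)(2 4 9 6)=((0 6 8 9 5 4 1 2))^86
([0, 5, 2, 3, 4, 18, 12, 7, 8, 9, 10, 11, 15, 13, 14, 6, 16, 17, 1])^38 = (1 18 5)(6 15 12)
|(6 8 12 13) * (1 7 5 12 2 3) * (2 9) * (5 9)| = 5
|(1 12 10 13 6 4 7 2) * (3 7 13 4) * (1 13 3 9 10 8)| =|(1 12 8)(2 13 6 9 10 4 3 7)| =24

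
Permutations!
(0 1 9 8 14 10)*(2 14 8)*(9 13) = [1, 13, 14, 3, 4, 5, 6, 7, 8, 2, 0, 11, 12, 9, 10] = (0 1 13 9 2 14 10)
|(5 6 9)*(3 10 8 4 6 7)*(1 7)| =9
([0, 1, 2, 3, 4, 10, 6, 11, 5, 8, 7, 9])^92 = [0, 1, 2, 3, 4, 7, 6, 9, 10, 5, 11, 8]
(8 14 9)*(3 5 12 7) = (3 5 12 7)(8 14 9) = [0, 1, 2, 5, 4, 12, 6, 3, 14, 8, 10, 11, 7, 13, 9]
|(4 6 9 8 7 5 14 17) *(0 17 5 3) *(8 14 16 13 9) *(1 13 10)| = 7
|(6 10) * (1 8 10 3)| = 5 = |(1 8 10 6 3)|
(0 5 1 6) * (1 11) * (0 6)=[5, 0, 2, 3, 4, 11, 6, 7, 8, 9, 10, 1]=(0 5 11 1)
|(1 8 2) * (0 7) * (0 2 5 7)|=5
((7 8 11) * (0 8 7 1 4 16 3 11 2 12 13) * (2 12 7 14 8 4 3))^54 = (16)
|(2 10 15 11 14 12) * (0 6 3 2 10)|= 20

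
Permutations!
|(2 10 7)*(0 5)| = 6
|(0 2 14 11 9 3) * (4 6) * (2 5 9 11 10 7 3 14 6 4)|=14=|(0 5 9 14 10 7 3)(2 6)|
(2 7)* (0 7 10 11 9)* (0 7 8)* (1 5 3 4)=(0 8)(1 5 3 4)(2 10 11 9 7)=[8, 5, 10, 4, 1, 3, 6, 2, 0, 7, 11, 9]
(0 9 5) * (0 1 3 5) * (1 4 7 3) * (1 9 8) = (0 8 1 9)(3 5 4 7) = [8, 9, 2, 5, 7, 4, 6, 3, 1, 0]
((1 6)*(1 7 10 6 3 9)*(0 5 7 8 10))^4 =(0 5 7)(1 3 9)(6 8 10)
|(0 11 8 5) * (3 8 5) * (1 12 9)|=|(0 11 5)(1 12 9)(3 8)|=6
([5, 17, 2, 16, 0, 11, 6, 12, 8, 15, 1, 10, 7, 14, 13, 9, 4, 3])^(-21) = [3, 5, 2, 10, 17, 16, 6, 12, 8, 15, 0, 4, 7, 14, 13, 9, 1, 11]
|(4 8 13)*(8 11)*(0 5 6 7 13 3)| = |(0 5 6 7 13 4 11 8 3)| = 9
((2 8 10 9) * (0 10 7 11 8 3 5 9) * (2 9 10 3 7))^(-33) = (0 10 5 3)(2 8 11 7)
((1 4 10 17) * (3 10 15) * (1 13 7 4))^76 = ((3 10 17 13 7 4 15))^76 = (3 15 4 7 13 17 10)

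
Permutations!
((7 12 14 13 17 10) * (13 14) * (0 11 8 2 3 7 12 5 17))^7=(0 17 2 13 5 8 12 7 11 10 3)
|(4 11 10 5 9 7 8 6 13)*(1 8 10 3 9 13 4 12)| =12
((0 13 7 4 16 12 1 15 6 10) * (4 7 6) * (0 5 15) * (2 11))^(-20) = (16)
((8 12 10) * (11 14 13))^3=(14)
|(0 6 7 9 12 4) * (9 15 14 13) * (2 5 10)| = 9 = |(0 6 7 15 14 13 9 12 4)(2 5 10)|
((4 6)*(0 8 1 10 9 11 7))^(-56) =((0 8 1 10 9 11 7)(4 6))^(-56) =(11)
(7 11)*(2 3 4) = (2 3 4)(7 11) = [0, 1, 3, 4, 2, 5, 6, 11, 8, 9, 10, 7]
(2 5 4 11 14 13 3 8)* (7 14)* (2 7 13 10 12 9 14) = (2 5 4 11 13 3 8 7)(9 14 10 12) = [0, 1, 5, 8, 11, 4, 6, 2, 7, 14, 12, 13, 9, 3, 10]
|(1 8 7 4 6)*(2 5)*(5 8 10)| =|(1 10 5 2 8 7 4 6)| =8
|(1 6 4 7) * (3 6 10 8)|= 7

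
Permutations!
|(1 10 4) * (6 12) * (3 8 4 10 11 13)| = 6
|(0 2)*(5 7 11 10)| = 4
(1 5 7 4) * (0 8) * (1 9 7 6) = (0 8)(1 5 6)(4 9 7) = [8, 5, 2, 3, 9, 6, 1, 4, 0, 7]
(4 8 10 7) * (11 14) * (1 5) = (1 5)(4 8 10 7)(11 14) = [0, 5, 2, 3, 8, 1, 6, 4, 10, 9, 7, 14, 12, 13, 11]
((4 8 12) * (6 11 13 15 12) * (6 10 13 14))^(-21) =(4 13)(8 15)(10 12)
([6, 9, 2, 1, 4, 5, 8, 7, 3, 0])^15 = [3, 6, 2, 0, 4, 5, 1, 7, 9, 8]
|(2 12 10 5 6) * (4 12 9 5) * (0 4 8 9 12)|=14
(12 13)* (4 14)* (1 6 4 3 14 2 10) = (1 6 4 2 10)(3 14)(12 13) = [0, 6, 10, 14, 2, 5, 4, 7, 8, 9, 1, 11, 13, 12, 3]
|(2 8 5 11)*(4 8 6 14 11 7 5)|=|(2 6 14 11)(4 8)(5 7)|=4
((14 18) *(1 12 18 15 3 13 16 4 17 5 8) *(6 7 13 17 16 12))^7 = (1 15 7 17 12 8 14 6 3 13 5 18)(4 16)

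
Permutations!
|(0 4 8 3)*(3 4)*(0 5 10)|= 4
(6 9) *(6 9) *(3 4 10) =(3 4 10) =[0, 1, 2, 4, 10, 5, 6, 7, 8, 9, 3]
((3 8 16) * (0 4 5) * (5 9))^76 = (3 8 16)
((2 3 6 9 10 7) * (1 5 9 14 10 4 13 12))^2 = ((1 5 9 4 13 12)(2 3 6 14 10 7))^2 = (1 9 13)(2 6 10)(3 14 7)(4 12 5)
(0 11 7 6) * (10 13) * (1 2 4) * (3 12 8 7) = (0 11 3 12 8 7 6)(1 2 4)(10 13) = [11, 2, 4, 12, 1, 5, 0, 6, 7, 9, 13, 3, 8, 10]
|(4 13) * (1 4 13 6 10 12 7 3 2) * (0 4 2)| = 14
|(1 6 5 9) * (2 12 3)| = 12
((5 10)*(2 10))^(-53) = ((2 10 5))^(-53) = (2 10 5)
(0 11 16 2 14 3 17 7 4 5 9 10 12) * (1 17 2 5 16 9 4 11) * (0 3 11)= (0 1 17 7)(2 14 11 9 10 12 3)(4 16 5)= [1, 17, 14, 2, 16, 4, 6, 0, 8, 10, 12, 9, 3, 13, 11, 15, 5, 7]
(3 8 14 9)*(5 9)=(3 8 14 5 9)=[0, 1, 2, 8, 4, 9, 6, 7, 14, 3, 10, 11, 12, 13, 5]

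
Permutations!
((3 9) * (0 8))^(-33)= (0 8)(3 9)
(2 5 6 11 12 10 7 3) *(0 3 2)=(0 3)(2 5 6 11 12 10 7)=[3, 1, 5, 0, 4, 6, 11, 2, 8, 9, 7, 12, 10]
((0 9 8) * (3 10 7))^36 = (10)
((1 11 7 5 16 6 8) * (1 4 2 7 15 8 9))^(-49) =((1 11 15 8 4 2 7 5 16 6 9))^(-49) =(1 7 11 5 15 16 8 6 4 9 2)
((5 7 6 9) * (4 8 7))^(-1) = (4 5 9 6 7 8)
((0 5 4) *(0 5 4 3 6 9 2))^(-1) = (0 2 9 6 3 5 4) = ((0 4 5 3 6 9 2))^(-1)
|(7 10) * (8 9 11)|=6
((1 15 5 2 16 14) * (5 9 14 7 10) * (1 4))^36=((1 15 9 14 4)(2 16 7 10 5))^36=(1 15 9 14 4)(2 16 7 10 5)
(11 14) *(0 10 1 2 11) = (0 10 1 2 11 14) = [10, 2, 11, 3, 4, 5, 6, 7, 8, 9, 1, 14, 12, 13, 0]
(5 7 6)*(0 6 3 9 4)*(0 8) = (0 6 5 7 3 9 4 8) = [6, 1, 2, 9, 8, 7, 5, 3, 0, 4]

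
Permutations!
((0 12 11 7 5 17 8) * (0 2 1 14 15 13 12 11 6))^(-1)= (0 6 12 13 15 14 1 2 8 17 5 7 11)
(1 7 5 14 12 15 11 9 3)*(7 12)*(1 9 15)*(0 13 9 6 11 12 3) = (0 13 9)(1 3 6 11 15 12)(5 14 7) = [13, 3, 2, 6, 4, 14, 11, 5, 8, 0, 10, 15, 1, 9, 7, 12]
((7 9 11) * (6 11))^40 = ((6 11 7 9))^40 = (11)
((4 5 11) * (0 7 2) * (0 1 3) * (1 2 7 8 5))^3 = (0 11 3 5 1 8 4)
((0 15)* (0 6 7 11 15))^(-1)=((6 7 11 15))^(-1)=(6 15 11 7)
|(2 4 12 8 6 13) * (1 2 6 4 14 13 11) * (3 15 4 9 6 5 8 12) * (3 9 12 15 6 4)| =22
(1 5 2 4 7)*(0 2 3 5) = (0 2 4 7 1)(3 5) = [2, 0, 4, 5, 7, 3, 6, 1]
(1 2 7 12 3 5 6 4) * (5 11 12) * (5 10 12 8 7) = (1 2 5 6 4)(3 11 8 7 10 12) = [0, 2, 5, 11, 1, 6, 4, 10, 7, 9, 12, 8, 3]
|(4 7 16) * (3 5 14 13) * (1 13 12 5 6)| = 12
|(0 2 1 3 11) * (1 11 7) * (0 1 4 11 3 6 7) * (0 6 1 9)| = |(0 2 3 6 7 4 11 9)| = 8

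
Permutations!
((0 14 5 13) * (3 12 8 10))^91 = ((0 14 5 13)(3 12 8 10))^91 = (0 13 5 14)(3 10 8 12)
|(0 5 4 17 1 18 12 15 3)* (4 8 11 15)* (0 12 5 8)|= 11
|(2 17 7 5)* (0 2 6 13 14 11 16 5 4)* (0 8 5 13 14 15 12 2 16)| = 14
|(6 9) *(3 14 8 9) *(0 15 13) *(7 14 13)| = 9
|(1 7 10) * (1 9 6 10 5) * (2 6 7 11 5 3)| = 6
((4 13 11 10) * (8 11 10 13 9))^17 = ((4 9 8 11 13 10))^17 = (4 10 13 11 8 9)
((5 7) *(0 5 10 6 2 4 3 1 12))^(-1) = (0 12 1 3 4 2 6 10 7 5)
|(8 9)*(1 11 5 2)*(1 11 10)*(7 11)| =4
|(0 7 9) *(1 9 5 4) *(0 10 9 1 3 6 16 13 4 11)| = 20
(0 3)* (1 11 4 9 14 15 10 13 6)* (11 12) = [3, 12, 2, 0, 9, 5, 1, 7, 8, 14, 13, 4, 11, 6, 15, 10] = (0 3)(1 12 11 4 9 14 15 10 13 6)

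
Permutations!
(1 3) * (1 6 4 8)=(1 3 6 4 8)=[0, 3, 2, 6, 8, 5, 4, 7, 1]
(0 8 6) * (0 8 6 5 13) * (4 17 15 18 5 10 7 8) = [6, 1, 2, 3, 17, 13, 4, 8, 10, 9, 7, 11, 12, 0, 14, 18, 16, 15, 5] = (0 6 4 17 15 18 5 13)(7 8 10)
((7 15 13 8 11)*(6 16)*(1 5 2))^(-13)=((1 5 2)(6 16)(7 15 13 8 11))^(-13)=(1 2 5)(6 16)(7 13 11 15 8)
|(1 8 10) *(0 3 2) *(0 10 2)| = 4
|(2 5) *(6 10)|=2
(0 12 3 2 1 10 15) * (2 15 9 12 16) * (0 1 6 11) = (0 16 2 6 11)(1 10 9 12 3 15) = [16, 10, 6, 15, 4, 5, 11, 7, 8, 12, 9, 0, 3, 13, 14, 1, 2]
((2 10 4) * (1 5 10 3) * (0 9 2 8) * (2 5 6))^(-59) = (0 9 5 10 4 8)(1 6 2 3)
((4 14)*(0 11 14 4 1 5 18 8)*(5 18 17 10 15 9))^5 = (0 8 18 1 14 11)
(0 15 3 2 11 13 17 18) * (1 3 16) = [15, 3, 11, 2, 4, 5, 6, 7, 8, 9, 10, 13, 12, 17, 14, 16, 1, 18, 0] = (0 15 16 1 3 2 11 13 17 18)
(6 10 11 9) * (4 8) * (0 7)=(0 7)(4 8)(6 10 11 9)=[7, 1, 2, 3, 8, 5, 10, 0, 4, 6, 11, 9]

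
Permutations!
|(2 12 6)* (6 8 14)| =5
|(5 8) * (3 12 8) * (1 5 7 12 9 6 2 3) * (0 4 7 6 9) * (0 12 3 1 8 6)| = 10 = |(0 4 7 3 12 6 2 1 5 8)|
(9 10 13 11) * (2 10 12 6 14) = [0, 1, 10, 3, 4, 5, 14, 7, 8, 12, 13, 9, 6, 11, 2] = (2 10 13 11 9 12 6 14)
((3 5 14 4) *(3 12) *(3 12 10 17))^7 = ((3 5 14 4 10 17))^7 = (3 5 14 4 10 17)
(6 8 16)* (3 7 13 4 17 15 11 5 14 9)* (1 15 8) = (1 15 11 5 14 9 3 7 13 4 17 8 16 6) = [0, 15, 2, 7, 17, 14, 1, 13, 16, 3, 10, 5, 12, 4, 9, 11, 6, 8]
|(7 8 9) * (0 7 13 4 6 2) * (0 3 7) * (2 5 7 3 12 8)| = 9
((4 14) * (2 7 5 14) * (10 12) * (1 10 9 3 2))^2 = (1 12 3 7 14)(2 5 4 10 9)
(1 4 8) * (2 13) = (1 4 8)(2 13) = [0, 4, 13, 3, 8, 5, 6, 7, 1, 9, 10, 11, 12, 2]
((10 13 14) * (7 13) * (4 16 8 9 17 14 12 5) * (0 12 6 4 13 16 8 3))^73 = (0 13 8 14 16 12 6 9 10 3 5 4 17 7) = ((0 12 5 13 6 4 8 9 17 14 10 7 16 3))^73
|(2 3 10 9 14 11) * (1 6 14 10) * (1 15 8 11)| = 30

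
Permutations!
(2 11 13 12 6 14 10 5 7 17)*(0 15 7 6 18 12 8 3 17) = (0 15 7)(2 11 13 8 3 17)(5 6 14 10)(12 18) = [15, 1, 11, 17, 4, 6, 14, 0, 3, 9, 5, 13, 18, 8, 10, 7, 16, 2, 12]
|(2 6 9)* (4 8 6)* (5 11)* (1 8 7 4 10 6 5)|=|(1 8 5 11)(2 10 6 9)(4 7)|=4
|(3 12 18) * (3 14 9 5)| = 6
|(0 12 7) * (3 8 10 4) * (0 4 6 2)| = |(0 12 7 4 3 8 10 6 2)| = 9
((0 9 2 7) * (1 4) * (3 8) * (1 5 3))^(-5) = (0 7 2 9)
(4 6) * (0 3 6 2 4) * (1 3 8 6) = (0 8 6)(1 3)(2 4) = [8, 3, 4, 1, 2, 5, 0, 7, 6]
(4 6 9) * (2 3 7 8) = (2 3 7 8)(4 6 9) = [0, 1, 3, 7, 6, 5, 9, 8, 2, 4]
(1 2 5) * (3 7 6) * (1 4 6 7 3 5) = [0, 2, 1, 3, 6, 4, 5, 7] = (7)(1 2)(4 6 5)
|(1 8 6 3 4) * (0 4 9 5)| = |(0 4 1 8 6 3 9 5)| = 8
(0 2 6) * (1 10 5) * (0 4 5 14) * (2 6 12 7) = (0 6 4 5 1 10 14)(2 12 7) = [6, 10, 12, 3, 5, 1, 4, 2, 8, 9, 14, 11, 7, 13, 0]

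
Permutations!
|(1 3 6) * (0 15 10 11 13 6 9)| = |(0 15 10 11 13 6 1 3 9)| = 9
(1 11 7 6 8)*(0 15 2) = [15, 11, 0, 3, 4, 5, 8, 6, 1, 9, 10, 7, 12, 13, 14, 2] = (0 15 2)(1 11 7 6 8)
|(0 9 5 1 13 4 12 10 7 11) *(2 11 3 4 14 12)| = |(0 9 5 1 13 14 12 10 7 3 4 2 11)| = 13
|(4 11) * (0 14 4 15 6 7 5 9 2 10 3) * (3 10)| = 11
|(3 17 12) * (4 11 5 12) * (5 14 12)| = 6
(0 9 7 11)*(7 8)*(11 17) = [9, 1, 2, 3, 4, 5, 6, 17, 7, 8, 10, 0, 12, 13, 14, 15, 16, 11] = (0 9 8 7 17 11)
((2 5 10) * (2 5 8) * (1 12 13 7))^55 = (1 7 13 12)(2 8)(5 10)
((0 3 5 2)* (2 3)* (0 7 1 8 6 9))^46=(0 8 2 6 7 9 1)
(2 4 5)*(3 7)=[0, 1, 4, 7, 5, 2, 6, 3]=(2 4 5)(3 7)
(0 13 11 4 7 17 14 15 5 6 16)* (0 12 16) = (0 13 11 4 7 17 14 15 5 6)(12 16) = [13, 1, 2, 3, 7, 6, 0, 17, 8, 9, 10, 4, 16, 11, 15, 5, 12, 14]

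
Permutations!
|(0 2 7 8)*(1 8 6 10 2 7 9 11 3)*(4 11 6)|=28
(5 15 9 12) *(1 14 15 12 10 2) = (1 14 15 9 10 2)(5 12) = [0, 14, 1, 3, 4, 12, 6, 7, 8, 10, 2, 11, 5, 13, 15, 9]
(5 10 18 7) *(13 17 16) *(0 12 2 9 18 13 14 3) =(0 12 2 9 18 7 5 10 13 17 16 14 3) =[12, 1, 9, 0, 4, 10, 6, 5, 8, 18, 13, 11, 2, 17, 3, 15, 14, 16, 7]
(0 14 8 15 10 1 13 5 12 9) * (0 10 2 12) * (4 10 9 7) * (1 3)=(0 14 8 15 2 12 7 4 10 3 1 13 5)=[14, 13, 12, 1, 10, 0, 6, 4, 15, 9, 3, 11, 7, 5, 8, 2]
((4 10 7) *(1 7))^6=(1 4)(7 10)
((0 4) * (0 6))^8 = (0 6 4)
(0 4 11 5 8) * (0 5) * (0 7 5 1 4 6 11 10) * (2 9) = (0 6 11 7 5 8 1 4 10)(2 9) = [6, 4, 9, 3, 10, 8, 11, 5, 1, 2, 0, 7]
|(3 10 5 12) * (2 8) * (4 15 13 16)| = 4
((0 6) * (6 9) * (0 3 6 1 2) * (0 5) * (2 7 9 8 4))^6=((0 8 4 2 5)(1 7 9)(3 6))^6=(9)(0 8 4 2 5)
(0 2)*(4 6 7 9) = (0 2)(4 6 7 9) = [2, 1, 0, 3, 6, 5, 7, 9, 8, 4]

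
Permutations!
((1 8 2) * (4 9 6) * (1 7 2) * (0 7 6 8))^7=(0 1 8 9 4 6 2 7)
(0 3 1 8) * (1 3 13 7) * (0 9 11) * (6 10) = [13, 8, 2, 3, 4, 5, 10, 1, 9, 11, 6, 0, 12, 7] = (0 13 7 1 8 9 11)(6 10)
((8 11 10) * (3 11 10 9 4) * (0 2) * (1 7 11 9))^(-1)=((0 2)(1 7 11)(3 9 4)(8 10))^(-1)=(0 2)(1 11 7)(3 4 9)(8 10)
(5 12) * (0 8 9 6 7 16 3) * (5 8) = (0 5 12 8 9 6 7 16 3) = [5, 1, 2, 0, 4, 12, 7, 16, 9, 6, 10, 11, 8, 13, 14, 15, 3]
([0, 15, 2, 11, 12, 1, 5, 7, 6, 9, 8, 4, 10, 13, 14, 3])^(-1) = [0, 5, 2, 15, 11, 6, 8, 7, 10, 9, 12, 3, 4, 13, 14, 1]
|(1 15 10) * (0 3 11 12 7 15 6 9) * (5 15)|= 11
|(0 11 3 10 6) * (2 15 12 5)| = |(0 11 3 10 6)(2 15 12 5)| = 20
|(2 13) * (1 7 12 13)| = 5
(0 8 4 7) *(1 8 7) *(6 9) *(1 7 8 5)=(0 8 4 7)(1 5)(6 9)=[8, 5, 2, 3, 7, 1, 9, 0, 4, 6]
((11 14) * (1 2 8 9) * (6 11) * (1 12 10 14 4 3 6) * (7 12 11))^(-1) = (1 14 10 12 7 6 3 4 11 9 8 2)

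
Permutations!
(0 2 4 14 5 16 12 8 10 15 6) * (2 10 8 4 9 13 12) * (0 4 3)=[10, 1, 9, 0, 14, 16, 4, 7, 8, 13, 15, 11, 3, 12, 5, 6, 2]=(0 10 15 6 4 14 5 16 2 9 13 12 3)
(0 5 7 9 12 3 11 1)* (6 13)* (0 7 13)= (0 5 13 6)(1 7 9 12 3 11)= [5, 7, 2, 11, 4, 13, 0, 9, 8, 12, 10, 1, 3, 6]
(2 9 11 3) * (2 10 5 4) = (2 9 11 3 10 5 4) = [0, 1, 9, 10, 2, 4, 6, 7, 8, 11, 5, 3]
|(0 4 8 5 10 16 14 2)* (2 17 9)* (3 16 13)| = |(0 4 8 5 10 13 3 16 14 17 9 2)| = 12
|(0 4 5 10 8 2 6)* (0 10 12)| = 4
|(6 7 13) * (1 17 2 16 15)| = |(1 17 2 16 15)(6 7 13)| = 15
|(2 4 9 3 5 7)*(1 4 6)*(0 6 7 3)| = 10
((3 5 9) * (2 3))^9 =(2 3 5 9)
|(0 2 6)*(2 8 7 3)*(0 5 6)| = |(0 8 7 3 2)(5 6)| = 10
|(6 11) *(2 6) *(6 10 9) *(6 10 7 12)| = |(2 7 12 6 11)(9 10)| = 10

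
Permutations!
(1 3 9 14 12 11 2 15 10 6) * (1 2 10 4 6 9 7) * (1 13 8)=[0, 3, 15, 7, 6, 5, 2, 13, 1, 14, 9, 10, 11, 8, 12, 4]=(1 3 7 13 8)(2 15 4 6)(9 14 12 11 10)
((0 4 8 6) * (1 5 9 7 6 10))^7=((0 4 8 10 1 5 9 7 6))^7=(0 7 5 10 4 6 9 1 8)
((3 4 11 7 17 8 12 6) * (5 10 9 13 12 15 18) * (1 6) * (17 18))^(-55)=(1 7 13 4 10 6 18 12 11 9 3 5)(8 17 15)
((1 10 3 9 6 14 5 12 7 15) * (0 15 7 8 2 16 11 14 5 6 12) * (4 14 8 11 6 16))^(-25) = (0 9 4)(1 11 16)(2 5 3)(6 10 8)(12 14 15)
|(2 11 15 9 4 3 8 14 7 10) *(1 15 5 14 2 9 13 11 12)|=14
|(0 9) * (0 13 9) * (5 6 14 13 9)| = |(5 6 14 13)| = 4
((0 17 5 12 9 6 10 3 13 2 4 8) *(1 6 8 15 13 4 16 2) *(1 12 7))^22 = ((0 17 5 7 1 6 10 3 4 15 13 12 9 8)(2 16))^22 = (0 4 5 13 1 9 10)(3 17 15 7 12 6 8)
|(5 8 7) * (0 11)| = 6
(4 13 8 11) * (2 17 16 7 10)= [0, 1, 17, 3, 13, 5, 6, 10, 11, 9, 2, 4, 12, 8, 14, 15, 7, 16]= (2 17 16 7 10)(4 13 8 11)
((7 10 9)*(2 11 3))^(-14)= (2 11 3)(7 10 9)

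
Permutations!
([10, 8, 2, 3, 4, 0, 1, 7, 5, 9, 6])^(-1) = [5, 6, 2, 3, 4, 8, 10, 7, 1, 9, 0]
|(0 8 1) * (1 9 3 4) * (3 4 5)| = 10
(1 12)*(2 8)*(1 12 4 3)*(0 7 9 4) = (12)(0 7 9 4 3 1)(2 8) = [7, 0, 8, 1, 3, 5, 6, 9, 2, 4, 10, 11, 12]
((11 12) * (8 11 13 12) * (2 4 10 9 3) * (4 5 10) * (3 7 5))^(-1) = (2 3)(5 7 9 10)(8 11)(12 13)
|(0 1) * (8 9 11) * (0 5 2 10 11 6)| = 9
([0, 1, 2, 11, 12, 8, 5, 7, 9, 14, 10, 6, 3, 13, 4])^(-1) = (3 12 4 14 9 8 5 6 11)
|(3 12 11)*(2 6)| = |(2 6)(3 12 11)| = 6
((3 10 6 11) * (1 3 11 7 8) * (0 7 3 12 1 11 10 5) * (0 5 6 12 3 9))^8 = ((0 7 8 11 10 12 1 3 6 9))^8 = (0 6 1 10 8)(3 12 11 7 9)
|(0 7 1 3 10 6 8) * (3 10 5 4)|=6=|(0 7 1 10 6 8)(3 5 4)|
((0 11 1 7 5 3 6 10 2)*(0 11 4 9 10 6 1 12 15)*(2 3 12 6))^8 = (0 12 7 3 9)(1 10 4 15 5)(2 6 11)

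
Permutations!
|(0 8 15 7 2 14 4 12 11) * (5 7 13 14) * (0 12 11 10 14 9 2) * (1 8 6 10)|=15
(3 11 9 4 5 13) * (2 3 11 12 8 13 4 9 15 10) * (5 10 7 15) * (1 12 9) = (1 12 8 13 11 5 4 10 2 3 9)(7 15) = [0, 12, 3, 9, 10, 4, 6, 15, 13, 1, 2, 5, 8, 11, 14, 7]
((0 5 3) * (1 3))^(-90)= (0 1)(3 5)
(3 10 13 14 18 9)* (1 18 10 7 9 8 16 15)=(1 18 8 16 15)(3 7 9)(10 13 14)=[0, 18, 2, 7, 4, 5, 6, 9, 16, 3, 13, 11, 12, 14, 10, 1, 15, 17, 8]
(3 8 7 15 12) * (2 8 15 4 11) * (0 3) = (0 3 15 12)(2 8 7 4 11) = [3, 1, 8, 15, 11, 5, 6, 4, 7, 9, 10, 2, 0, 13, 14, 12]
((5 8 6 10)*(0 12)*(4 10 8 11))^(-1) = (0 12)(4 11 5 10)(6 8)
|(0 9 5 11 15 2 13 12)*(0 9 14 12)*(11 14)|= |(0 11 15 2 13)(5 14 12 9)|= 20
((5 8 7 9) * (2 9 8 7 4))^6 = ((2 9 5 7 8 4))^6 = (9)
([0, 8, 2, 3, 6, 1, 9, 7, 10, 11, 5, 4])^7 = (1 5 10 8)(4 11 9 6)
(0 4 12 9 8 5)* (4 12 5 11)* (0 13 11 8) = (0 12 9)(4 5 13 11) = [12, 1, 2, 3, 5, 13, 6, 7, 8, 0, 10, 4, 9, 11]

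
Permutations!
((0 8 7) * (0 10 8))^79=((7 10 8))^79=(7 10 8)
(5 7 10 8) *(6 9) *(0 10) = (0 10 8 5 7)(6 9) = [10, 1, 2, 3, 4, 7, 9, 0, 5, 6, 8]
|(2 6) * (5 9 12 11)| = |(2 6)(5 9 12 11)| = 4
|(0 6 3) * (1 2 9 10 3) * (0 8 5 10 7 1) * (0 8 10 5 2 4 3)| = |(0 6 8 2 9 7 1 4 3 10)| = 10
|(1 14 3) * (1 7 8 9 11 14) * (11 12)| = 7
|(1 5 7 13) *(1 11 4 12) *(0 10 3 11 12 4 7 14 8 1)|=|(0 10 3 11 7 13 12)(1 5 14 8)|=28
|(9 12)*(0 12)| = |(0 12 9)| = 3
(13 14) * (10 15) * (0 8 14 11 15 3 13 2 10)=(0 8 14 2 10 3 13 11 15)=[8, 1, 10, 13, 4, 5, 6, 7, 14, 9, 3, 15, 12, 11, 2, 0]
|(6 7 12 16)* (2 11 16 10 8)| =|(2 11 16 6 7 12 10 8)| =8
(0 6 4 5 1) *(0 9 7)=(0 6 4 5 1 9 7)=[6, 9, 2, 3, 5, 1, 4, 0, 8, 7]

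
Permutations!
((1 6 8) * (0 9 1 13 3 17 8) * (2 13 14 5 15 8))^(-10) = ((0 9 1 6)(2 13 3 17)(5 15 8 14))^(-10) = (0 1)(2 3)(5 8)(6 9)(13 17)(14 15)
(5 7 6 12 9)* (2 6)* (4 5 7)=(2 6 12 9 7)(4 5)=[0, 1, 6, 3, 5, 4, 12, 2, 8, 7, 10, 11, 9]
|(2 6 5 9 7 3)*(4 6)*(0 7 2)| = |(0 7 3)(2 4 6 5 9)| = 15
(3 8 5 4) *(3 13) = (3 8 5 4 13) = [0, 1, 2, 8, 13, 4, 6, 7, 5, 9, 10, 11, 12, 3]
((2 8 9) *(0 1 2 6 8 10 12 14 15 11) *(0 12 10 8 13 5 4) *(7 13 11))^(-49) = ((0 1 2 8 9 6 11 12 14 15 7 13 5 4))^(-49) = (0 12)(1 14)(2 15)(4 11)(5 6)(7 8)(9 13)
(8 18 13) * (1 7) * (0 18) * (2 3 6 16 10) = (0 18 13 8)(1 7)(2 3 6 16 10) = [18, 7, 3, 6, 4, 5, 16, 1, 0, 9, 2, 11, 12, 8, 14, 15, 10, 17, 13]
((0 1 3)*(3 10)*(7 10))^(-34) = (0 1 7 10 3)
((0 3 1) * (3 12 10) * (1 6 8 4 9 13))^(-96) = (0 6 13 10 4)(1 3 9 12 8)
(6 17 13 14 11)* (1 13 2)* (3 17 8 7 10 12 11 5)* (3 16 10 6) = (1 13 14 5 16 10 12 11 3 17 2)(6 8 7) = [0, 13, 1, 17, 4, 16, 8, 6, 7, 9, 12, 3, 11, 14, 5, 15, 10, 2]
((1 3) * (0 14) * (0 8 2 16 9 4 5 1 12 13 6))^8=(0 1 2 13 4 14 3 16 6 5 8 12 9)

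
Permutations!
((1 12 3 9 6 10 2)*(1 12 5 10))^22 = ((1 5 10 2 12 3 9 6))^22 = (1 9 12 10)(2 5 6 3)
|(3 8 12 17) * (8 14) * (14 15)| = 6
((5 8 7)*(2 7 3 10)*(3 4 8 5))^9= (2 7 3 10)(4 8)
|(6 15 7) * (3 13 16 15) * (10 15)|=7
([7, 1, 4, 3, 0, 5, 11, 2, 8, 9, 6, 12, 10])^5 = [7, 1, 4, 3, 0, 5, 11, 2, 8, 9, 6, 12, 10]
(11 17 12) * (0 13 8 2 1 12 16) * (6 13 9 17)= (0 9 17 16)(1 12 11 6 13 8 2)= [9, 12, 1, 3, 4, 5, 13, 7, 2, 17, 10, 6, 11, 8, 14, 15, 0, 16]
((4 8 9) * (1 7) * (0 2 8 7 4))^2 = ((0 2 8 9)(1 4 7))^2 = (0 8)(1 7 4)(2 9)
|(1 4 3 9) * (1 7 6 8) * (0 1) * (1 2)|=|(0 2 1 4 3 9 7 6 8)|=9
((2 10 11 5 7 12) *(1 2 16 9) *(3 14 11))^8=((1 2 10 3 14 11 5 7 12 16 9))^8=(1 12 11 10 9 7 14 2 16 5 3)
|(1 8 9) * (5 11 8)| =|(1 5 11 8 9)| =5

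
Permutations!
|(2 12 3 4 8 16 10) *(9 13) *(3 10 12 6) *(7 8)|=|(2 6 3 4 7 8 16 12 10)(9 13)|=18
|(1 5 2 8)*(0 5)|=|(0 5 2 8 1)|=5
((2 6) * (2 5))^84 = (6)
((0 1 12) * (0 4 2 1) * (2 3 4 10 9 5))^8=((1 12 10 9 5 2)(3 4))^8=(1 10 5)(2 12 9)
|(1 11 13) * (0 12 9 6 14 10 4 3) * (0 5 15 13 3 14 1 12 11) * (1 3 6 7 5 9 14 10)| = 12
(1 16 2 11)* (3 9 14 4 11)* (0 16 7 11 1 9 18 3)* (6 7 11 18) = [16, 11, 0, 6, 1, 5, 7, 18, 8, 14, 10, 9, 12, 13, 4, 15, 2, 17, 3] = (0 16 2)(1 11 9 14 4)(3 6 7 18)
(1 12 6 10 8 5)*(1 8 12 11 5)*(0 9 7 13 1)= [9, 11, 2, 3, 4, 8, 10, 13, 0, 7, 12, 5, 6, 1]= (0 9 7 13 1 11 5 8)(6 10 12)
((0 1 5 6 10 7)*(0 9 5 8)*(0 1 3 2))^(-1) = ((0 3 2)(1 8)(5 6 10 7 9))^(-1) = (0 2 3)(1 8)(5 9 7 10 6)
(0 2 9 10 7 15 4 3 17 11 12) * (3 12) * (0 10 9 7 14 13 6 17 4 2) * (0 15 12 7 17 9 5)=(0 15 2 17 11 3 4 7 12 10 14 13 6 9 5)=[15, 1, 17, 4, 7, 0, 9, 12, 8, 5, 14, 3, 10, 6, 13, 2, 16, 11]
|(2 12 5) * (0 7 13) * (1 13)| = |(0 7 1 13)(2 12 5)| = 12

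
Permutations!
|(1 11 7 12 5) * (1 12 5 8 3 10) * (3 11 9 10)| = 15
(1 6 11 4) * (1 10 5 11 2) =[0, 6, 1, 3, 10, 11, 2, 7, 8, 9, 5, 4] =(1 6 2)(4 10 5 11)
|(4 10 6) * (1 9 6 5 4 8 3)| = |(1 9 6 8 3)(4 10 5)| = 15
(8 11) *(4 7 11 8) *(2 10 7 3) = (2 10 7 11 4 3) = [0, 1, 10, 2, 3, 5, 6, 11, 8, 9, 7, 4]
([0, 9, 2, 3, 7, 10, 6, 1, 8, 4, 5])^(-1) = [0, 7, 2, 3, 9, 10, 6, 4, 8, 1, 5]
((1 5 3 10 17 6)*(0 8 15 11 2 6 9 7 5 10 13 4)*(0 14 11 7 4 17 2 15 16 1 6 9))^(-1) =((0 8 16 1 10 2 9 4 14 11 15 7 5 3 13 17))^(-1) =(0 17 13 3 5 7 15 11 14 4 9 2 10 1 16 8)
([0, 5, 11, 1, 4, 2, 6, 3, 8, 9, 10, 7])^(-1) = [0, 3, 5, 7, 4, 1, 6, 11, 8, 9, 10, 2]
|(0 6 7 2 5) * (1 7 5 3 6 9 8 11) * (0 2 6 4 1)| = 28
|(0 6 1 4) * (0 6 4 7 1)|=6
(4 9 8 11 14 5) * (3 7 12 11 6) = (3 7 12 11 14 5 4 9 8 6) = [0, 1, 2, 7, 9, 4, 3, 12, 6, 8, 10, 14, 11, 13, 5]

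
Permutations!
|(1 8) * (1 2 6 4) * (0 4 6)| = 5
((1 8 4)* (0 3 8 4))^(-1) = ((0 3 8)(1 4))^(-1) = (0 8 3)(1 4)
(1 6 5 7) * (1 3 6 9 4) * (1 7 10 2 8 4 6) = (1 9 6 5 10 2 8 4 7 3) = [0, 9, 8, 1, 7, 10, 5, 3, 4, 6, 2]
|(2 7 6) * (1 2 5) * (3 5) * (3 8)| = |(1 2 7 6 8 3 5)| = 7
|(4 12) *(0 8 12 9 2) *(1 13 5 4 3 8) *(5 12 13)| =12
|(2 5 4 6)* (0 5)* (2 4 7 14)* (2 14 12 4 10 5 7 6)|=15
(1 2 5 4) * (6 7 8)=(1 2 5 4)(6 7 8)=[0, 2, 5, 3, 1, 4, 7, 8, 6]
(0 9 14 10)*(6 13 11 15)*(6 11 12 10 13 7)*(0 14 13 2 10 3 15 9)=(2 10 14)(3 15 11 9 13 12)(6 7)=[0, 1, 10, 15, 4, 5, 7, 6, 8, 13, 14, 9, 3, 12, 2, 11]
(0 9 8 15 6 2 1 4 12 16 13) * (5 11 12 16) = (0 9 8 15 6 2 1 4 16 13)(5 11 12) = [9, 4, 1, 3, 16, 11, 2, 7, 15, 8, 10, 12, 5, 0, 14, 6, 13]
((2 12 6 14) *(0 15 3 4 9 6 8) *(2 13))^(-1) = (0 8 12 2 13 14 6 9 4 3 15)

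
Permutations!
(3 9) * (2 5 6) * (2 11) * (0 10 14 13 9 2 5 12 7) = (0 10 14 13 9 3 2 12 7)(5 6 11) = [10, 1, 12, 2, 4, 6, 11, 0, 8, 3, 14, 5, 7, 9, 13]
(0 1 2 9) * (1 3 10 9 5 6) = [3, 2, 5, 10, 4, 6, 1, 7, 8, 0, 9] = (0 3 10 9)(1 2 5 6)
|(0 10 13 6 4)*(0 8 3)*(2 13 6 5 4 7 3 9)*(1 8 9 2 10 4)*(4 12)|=40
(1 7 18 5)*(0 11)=(0 11)(1 7 18 5)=[11, 7, 2, 3, 4, 1, 6, 18, 8, 9, 10, 0, 12, 13, 14, 15, 16, 17, 5]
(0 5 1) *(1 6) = [5, 0, 2, 3, 4, 6, 1] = (0 5 6 1)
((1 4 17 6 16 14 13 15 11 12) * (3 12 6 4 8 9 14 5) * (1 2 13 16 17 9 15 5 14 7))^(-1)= (1 7 9 4 17 6 11 15 8)(2 12 3 5 13)(14 16)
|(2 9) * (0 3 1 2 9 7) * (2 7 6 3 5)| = |(9)(0 5 2 6 3 1 7)| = 7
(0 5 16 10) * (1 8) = (0 5 16 10)(1 8) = [5, 8, 2, 3, 4, 16, 6, 7, 1, 9, 0, 11, 12, 13, 14, 15, 10]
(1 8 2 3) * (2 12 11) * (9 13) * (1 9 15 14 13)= (1 8 12 11 2 3 9)(13 15 14)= [0, 8, 3, 9, 4, 5, 6, 7, 12, 1, 10, 2, 11, 15, 13, 14]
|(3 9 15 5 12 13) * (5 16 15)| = 10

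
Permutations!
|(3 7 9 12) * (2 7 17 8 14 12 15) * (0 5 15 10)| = |(0 5 15 2 7 9 10)(3 17 8 14 12)| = 35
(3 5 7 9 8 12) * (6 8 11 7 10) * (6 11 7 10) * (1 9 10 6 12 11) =[0, 9, 2, 5, 4, 12, 8, 10, 11, 7, 1, 6, 3] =(1 9 7 10)(3 5 12)(6 8 11)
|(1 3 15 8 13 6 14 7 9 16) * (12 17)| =10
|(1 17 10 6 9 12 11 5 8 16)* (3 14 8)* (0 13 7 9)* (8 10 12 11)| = 10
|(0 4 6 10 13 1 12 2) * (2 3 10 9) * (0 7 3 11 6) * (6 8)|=|(0 4)(1 12 11 8 6 9 2 7 3 10 13)|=22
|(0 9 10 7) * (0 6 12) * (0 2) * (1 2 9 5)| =20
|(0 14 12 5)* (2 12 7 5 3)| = |(0 14 7 5)(2 12 3)| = 12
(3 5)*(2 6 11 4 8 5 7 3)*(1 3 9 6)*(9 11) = (1 3 7 11 4 8 5 2)(6 9) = [0, 3, 1, 7, 8, 2, 9, 11, 5, 6, 10, 4]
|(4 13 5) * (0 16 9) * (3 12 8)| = |(0 16 9)(3 12 8)(4 13 5)| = 3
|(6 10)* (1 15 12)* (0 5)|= |(0 5)(1 15 12)(6 10)|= 6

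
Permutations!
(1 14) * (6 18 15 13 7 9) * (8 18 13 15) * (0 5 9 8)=(0 5 9 6 13 7 8 18)(1 14)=[5, 14, 2, 3, 4, 9, 13, 8, 18, 6, 10, 11, 12, 7, 1, 15, 16, 17, 0]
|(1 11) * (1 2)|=3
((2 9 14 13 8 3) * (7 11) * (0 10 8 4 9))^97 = (0 8 2 10 3)(4 9 14 13)(7 11)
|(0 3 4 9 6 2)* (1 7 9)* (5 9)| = 9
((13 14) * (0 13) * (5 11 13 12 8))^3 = ((0 12 8 5 11 13 14))^3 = (0 5 14 8 13 12 11)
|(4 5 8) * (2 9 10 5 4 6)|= 6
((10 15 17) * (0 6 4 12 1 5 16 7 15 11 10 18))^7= ((0 6 4 12 1 5 16 7 15 17 18)(10 11))^7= (0 7 12 18 16 4 17 5 6 15 1)(10 11)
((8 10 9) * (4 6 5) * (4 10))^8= ((4 6 5 10 9 8))^8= (4 5 9)(6 10 8)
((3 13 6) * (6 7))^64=(13)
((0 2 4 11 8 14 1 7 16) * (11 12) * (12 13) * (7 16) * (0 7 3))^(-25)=((0 2 4 13 12 11 8 14 1 16 7 3))^(-25)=(0 3 7 16 1 14 8 11 12 13 4 2)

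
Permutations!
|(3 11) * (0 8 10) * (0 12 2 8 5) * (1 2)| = 10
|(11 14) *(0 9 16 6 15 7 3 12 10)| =18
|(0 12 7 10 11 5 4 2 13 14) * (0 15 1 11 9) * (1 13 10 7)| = 9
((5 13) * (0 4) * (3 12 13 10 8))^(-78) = ((0 4)(3 12 13 5 10 8))^(-78) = (13)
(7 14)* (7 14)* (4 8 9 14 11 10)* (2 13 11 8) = [0, 1, 13, 3, 2, 5, 6, 7, 9, 14, 4, 10, 12, 11, 8] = (2 13 11 10 4)(8 9 14)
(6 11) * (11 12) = [0, 1, 2, 3, 4, 5, 12, 7, 8, 9, 10, 6, 11] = (6 12 11)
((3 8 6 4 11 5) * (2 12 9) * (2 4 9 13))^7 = ((2 12 13)(3 8 6 9 4 11 5))^7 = (2 12 13)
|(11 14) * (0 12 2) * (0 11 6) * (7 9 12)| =|(0 7 9 12 2 11 14 6)| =8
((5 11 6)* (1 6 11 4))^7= ((11)(1 6 5 4))^7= (11)(1 4 5 6)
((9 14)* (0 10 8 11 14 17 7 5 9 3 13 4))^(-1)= ((0 10 8 11 14 3 13 4)(5 9 17 7))^(-1)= (0 4 13 3 14 11 8 10)(5 7 17 9)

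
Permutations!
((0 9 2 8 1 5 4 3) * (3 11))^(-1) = (0 3 11 4 5 1 8 2 9)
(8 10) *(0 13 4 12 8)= (0 13 4 12 8 10)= [13, 1, 2, 3, 12, 5, 6, 7, 10, 9, 0, 11, 8, 4]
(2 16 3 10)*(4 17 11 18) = (2 16 3 10)(4 17 11 18) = [0, 1, 16, 10, 17, 5, 6, 7, 8, 9, 2, 18, 12, 13, 14, 15, 3, 11, 4]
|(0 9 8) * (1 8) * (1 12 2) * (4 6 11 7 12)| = 10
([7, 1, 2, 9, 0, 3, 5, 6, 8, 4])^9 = [6, 1, 2, 4, 7, 9, 3, 5, 8, 0]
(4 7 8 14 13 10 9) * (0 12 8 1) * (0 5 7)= (0 12 8 14 13 10 9 4)(1 5 7)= [12, 5, 2, 3, 0, 7, 6, 1, 14, 4, 9, 11, 8, 10, 13]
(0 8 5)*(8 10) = (0 10 8 5) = [10, 1, 2, 3, 4, 0, 6, 7, 5, 9, 8]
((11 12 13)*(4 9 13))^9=(4 12 11 13 9)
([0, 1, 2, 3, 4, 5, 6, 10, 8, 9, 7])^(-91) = (7 10)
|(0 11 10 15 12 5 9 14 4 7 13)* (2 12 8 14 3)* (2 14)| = |(0 11 10 15 8 2 12 5 9 3 14 4 7 13)| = 14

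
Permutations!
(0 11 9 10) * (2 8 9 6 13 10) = (0 11 6 13 10)(2 8 9) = [11, 1, 8, 3, 4, 5, 13, 7, 9, 2, 0, 6, 12, 10]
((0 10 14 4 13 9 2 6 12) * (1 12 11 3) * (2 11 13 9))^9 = ((0 10 14 4 9 11 3 1 12)(2 6 13))^9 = (14)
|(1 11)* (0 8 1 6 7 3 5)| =8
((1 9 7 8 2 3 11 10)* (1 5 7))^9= ((1 9)(2 3 11 10 5 7 8))^9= (1 9)(2 11 5 8 3 10 7)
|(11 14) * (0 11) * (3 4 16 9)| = 12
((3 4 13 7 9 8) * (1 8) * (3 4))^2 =(1 4 7)(8 13 9)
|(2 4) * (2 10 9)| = |(2 4 10 9)| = 4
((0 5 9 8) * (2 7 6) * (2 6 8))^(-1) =((0 5 9 2 7 8))^(-1) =(0 8 7 2 9 5)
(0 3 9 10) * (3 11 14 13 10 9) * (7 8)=(0 11 14 13 10)(7 8)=[11, 1, 2, 3, 4, 5, 6, 8, 7, 9, 0, 14, 12, 10, 13]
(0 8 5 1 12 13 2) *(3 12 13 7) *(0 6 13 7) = (0 8 5 1 7 3 12)(2 6 13) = [8, 7, 6, 12, 4, 1, 13, 3, 5, 9, 10, 11, 0, 2]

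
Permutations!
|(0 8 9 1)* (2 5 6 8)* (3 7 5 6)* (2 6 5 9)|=|(0 6 8 2 5 3 7 9 1)|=9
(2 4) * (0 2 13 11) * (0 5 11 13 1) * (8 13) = [2, 0, 4, 3, 1, 11, 6, 7, 13, 9, 10, 5, 12, 8] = (0 2 4 1)(5 11)(8 13)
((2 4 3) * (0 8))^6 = ((0 8)(2 4 3))^6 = (8)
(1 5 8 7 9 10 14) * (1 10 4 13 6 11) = (1 5 8 7 9 4 13 6 11)(10 14) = [0, 5, 2, 3, 13, 8, 11, 9, 7, 4, 14, 1, 12, 6, 10]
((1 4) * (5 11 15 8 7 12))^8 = ((1 4)(5 11 15 8 7 12))^8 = (5 15 7)(8 12 11)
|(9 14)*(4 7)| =|(4 7)(9 14)| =2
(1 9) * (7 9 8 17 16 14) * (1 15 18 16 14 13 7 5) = [0, 8, 2, 3, 4, 1, 6, 9, 17, 15, 10, 11, 12, 7, 5, 18, 13, 14, 16] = (1 8 17 14 5)(7 9 15 18 16 13)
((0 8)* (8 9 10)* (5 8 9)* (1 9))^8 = (0 8 5)(1 10 9)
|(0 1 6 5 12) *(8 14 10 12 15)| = |(0 1 6 5 15 8 14 10 12)| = 9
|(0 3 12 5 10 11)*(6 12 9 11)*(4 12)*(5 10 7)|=4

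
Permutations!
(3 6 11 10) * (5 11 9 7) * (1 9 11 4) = (1 9 7 5 4)(3 6 11 10) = [0, 9, 2, 6, 1, 4, 11, 5, 8, 7, 3, 10]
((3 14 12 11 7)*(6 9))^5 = ((3 14 12 11 7)(6 9))^5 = (14)(6 9)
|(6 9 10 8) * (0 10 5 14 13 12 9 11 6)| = |(0 10 8)(5 14 13 12 9)(6 11)| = 30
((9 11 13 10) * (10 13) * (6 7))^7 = ((13)(6 7)(9 11 10))^7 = (13)(6 7)(9 11 10)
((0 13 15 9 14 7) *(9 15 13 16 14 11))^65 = (0 16 14 7)(9 11)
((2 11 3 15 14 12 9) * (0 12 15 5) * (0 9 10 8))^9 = ((0 12 10 8)(2 11 3 5 9)(14 15))^9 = (0 12 10 8)(2 9 5 3 11)(14 15)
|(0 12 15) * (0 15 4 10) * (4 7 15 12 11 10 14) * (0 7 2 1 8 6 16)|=|(0 11 10 7 15 12 2 1 8 6 16)(4 14)|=22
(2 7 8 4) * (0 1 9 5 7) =[1, 9, 0, 3, 2, 7, 6, 8, 4, 5] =(0 1 9 5 7 8 4 2)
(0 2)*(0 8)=[2, 1, 8, 3, 4, 5, 6, 7, 0]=(0 2 8)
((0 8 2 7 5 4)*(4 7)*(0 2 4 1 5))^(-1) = ((0 8 4 2 1 5 7))^(-1) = (0 7 5 1 2 4 8)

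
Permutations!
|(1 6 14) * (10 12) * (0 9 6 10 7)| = |(0 9 6 14 1 10 12 7)| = 8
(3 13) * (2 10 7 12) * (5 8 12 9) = (2 10 7 9 5 8 12)(3 13) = [0, 1, 10, 13, 4, 8, 6, 9, 12, 5, 7, 11, 2, 3]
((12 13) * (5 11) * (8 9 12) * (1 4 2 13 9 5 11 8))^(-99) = (1 4 2 13)(5 8)(9 12)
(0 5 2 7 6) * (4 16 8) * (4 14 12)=(0 5 2 7 6)(4 16 8 14 12)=[5, 1, 7, 3, 16, 2, 0, 6, 14, 9, 10, 11, 4, 13, 12, 15, 8]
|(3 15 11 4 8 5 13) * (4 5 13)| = |(3 15 11 5 4 8 13)| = 7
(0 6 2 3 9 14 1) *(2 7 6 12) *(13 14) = [12, 0, 3, 9, 4, 5, 7, 6, 8, 13, 10, 11, 2, 14, 1] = (0 12 2 3 9 13 14 1)(6 7)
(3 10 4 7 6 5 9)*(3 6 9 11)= (3 10 4 7 9 6 5 11)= [0, 1, 2, 10, 7, 11, 5, 9, 8, 6, 4, 3]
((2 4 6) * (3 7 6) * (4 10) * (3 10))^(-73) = ((2 3 7 6)(4 10))^(-73) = (2 6 7 3)(4 10)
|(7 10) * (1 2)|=2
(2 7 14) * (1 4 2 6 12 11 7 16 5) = (1 4 2 16 5)(6 12 11 7 14) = [0, 4, 16, 3, 2, 1, 12, 14, 8, 9, 10, 7, 11, 13, 6, 15, 5]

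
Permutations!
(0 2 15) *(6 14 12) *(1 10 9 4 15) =[2, 10, 1, 3, 15, 5, 14, 7, 8, 4, 9, 11, 6, 13, 12, 0] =(0 2 1 10 9 4 15)(6 14 12)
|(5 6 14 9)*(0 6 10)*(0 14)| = 4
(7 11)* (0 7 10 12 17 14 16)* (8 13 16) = (0 7 11 10 12 17 14 8 13 16) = [7, 1, 2, 3, 4, 5, 6, 11, 13, 9, 12, 10, 17, 16, 8, 15, 0, 14]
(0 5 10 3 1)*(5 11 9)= [11, 0, 2, 1, 4, 10, 6, 7, 8, 5, 3, 9]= (0 11 9 5 10 3 1)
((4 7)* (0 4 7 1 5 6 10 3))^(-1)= (0 3 10 6 5 1 4)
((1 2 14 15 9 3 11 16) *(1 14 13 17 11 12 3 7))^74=(1 11 9 13 14)(2 16 7 17 15)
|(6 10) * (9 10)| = 3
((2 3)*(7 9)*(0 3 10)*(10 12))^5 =((0 3 2 12 10)(7 9))^5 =(12)(7 9)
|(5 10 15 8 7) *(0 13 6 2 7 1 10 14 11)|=8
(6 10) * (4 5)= [0, 1, 2, 3, 5, 4, 10, 7, 8, 9, 6]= (4 5)(6 10)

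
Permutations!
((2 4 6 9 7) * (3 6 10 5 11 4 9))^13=(2 9 7)(3 6)(4 10 5 11)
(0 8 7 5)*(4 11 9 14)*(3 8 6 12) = (0 6 12 3 8 7 5)(4 11 9 14) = [6, 1, 2, 8, 11, 0, 12, 5, 7, 14, 10, 9, 3, 13, 4]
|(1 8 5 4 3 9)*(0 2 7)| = |(0 2 7)(1 8 5 4 3 9)| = 6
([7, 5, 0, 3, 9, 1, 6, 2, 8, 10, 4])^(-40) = (0 2 7)(4 10 9)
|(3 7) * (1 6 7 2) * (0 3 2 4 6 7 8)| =15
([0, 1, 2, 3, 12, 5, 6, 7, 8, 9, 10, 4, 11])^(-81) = (12)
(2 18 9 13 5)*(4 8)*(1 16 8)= (1 16 8 4)(2 18 9 13 5)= [0, 16, 18, 3, 1, 2, 6, 7, 4, 13, 10, 11, 12, 5, 14, 15, 8, 17, 9]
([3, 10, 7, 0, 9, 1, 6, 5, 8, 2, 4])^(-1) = (0 3)(1 5 7 2 9 4 10)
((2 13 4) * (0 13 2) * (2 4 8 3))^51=((0 13 8 3 2 4))^51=(0 3)(2 13)(4 8)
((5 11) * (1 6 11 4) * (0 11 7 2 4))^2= (0 5 11)(1 7 4 6 2)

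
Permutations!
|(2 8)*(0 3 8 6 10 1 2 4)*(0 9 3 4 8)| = |(0 4 9 3)(1 2 6 10)| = 4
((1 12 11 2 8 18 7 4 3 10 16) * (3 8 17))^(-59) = ((1 12 11 2 17 3 10 16)(4 8 18 7))^(-59) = (1 3 11 16 17 12 10 2)(4 8 18 7)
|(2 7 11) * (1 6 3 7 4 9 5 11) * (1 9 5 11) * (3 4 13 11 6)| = |(1 3 7 9 6 4 5)(2 13 11)| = 21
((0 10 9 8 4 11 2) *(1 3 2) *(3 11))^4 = (11)(0 4 10 3 9 2 8)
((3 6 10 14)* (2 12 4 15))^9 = (2 12 4 15)(3 6 10 14)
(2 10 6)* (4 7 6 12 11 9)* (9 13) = (2 10 12 11 13 9 4 7 6) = [0, 1, 10, 3, 7, 5, 2, 6, 8, 4, 12, 13, 11, 9]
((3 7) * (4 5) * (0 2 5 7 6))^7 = (7)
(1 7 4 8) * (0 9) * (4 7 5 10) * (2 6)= (0 9)(1 5 10 4 8)(2 6)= [9, 5, 6, 3, 8, 10, 2, 7, 1, 0, 4]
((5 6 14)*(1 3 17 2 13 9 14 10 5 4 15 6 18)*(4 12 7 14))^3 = ((1 3 17 2 13 9 4 15 6 10 5 18)(7 14 12))^3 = (1 2 4 10)(3 13 15 5)(6 18 17 9)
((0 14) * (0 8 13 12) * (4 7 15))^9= ((0 14 8 13 12)(4 7 15))^9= (15)(0 12 13 8 14)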